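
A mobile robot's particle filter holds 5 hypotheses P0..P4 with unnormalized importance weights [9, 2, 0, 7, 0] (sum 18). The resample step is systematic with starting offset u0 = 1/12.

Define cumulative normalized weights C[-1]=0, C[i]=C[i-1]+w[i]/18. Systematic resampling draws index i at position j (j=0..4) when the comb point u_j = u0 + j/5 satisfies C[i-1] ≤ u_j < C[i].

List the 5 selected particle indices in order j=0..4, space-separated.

C = [1/2, 11/18, 11/18, 1, 1]
j=0: u_0=1/12 ∈ [0, 1/2) → index 0
j=1: u_1=17/60 ∈ [0, 1/2) → index 0
j=2: u_2=29/60 ∈ [0, 1/2) → index 0
j=3: u_3=41/60 ∈ [11/18, 1) → index 3
j=4: u_4=53/60 ∈ [11/18, 1) → index 3

0 0 0 3 3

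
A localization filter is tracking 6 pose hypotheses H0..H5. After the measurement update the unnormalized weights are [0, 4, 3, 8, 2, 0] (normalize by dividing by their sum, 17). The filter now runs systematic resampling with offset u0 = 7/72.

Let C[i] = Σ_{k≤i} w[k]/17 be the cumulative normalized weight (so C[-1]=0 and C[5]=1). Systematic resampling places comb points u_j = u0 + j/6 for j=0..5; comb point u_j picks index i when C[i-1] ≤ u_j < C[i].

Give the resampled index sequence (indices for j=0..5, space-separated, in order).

C = [0, 4/17, 7/17, 15/17, 1, 1]
j=0: u_0=7/72 ∈ [0, 4/17) → index 1
j=1: u_1=19/72 ∈ [4/17, 7/17) → index 2
j=2: u_2=31/72 ∈ [7/17, 15/17) → index 3
j=3: u_3=43/72 ∈ [7/17, 15/17) → index 3
j=4: u_4=55/72 ∈ [7/17, 15/17) → index 3
j=5: u_5=67/72 ∈ [15/17, 1) → index 4

1 2 3 3 3 4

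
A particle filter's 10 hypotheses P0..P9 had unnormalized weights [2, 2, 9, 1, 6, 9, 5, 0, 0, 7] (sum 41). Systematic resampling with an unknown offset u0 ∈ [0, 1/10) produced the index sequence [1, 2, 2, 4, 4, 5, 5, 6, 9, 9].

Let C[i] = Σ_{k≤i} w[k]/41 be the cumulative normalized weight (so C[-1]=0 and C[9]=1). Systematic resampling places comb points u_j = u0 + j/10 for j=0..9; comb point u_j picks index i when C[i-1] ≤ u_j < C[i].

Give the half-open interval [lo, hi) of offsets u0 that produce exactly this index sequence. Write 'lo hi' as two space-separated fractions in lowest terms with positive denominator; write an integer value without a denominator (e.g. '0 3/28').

2/41 18/205

C = [2/41, 4/41, 13/41, 14/41, 20/41, 29/41, 34/41, 34/41, 34/41, 1]
j=0 picked index 1: u0 ∈ [2/41, 4/41)
j=1 picked index 2: u0 ∈ [-1/410, 89/410)
j=2 picked index 2: u0 ∈ [-21/205, 24/205)
j=3 picked index 4: u0 ∈ [17/410, 77/410)
j=4 picked index 4: u0 ∈ [-12/205, 18/205)
j=5 picked index 5: u0 ∈ [-1/82, 17/82)
j=6 picked index 5: u0 ∈ [-23/205, 22/205)
j=7 picked index 6: u0 ∈ [3/410, 53/410)
j=8 picked index 9: u0 ∈ [6/205, 1/5)
j=9 picked index 9: u0 ∈ [-29/410, 1/10)
intersection: [2/41, 18/205)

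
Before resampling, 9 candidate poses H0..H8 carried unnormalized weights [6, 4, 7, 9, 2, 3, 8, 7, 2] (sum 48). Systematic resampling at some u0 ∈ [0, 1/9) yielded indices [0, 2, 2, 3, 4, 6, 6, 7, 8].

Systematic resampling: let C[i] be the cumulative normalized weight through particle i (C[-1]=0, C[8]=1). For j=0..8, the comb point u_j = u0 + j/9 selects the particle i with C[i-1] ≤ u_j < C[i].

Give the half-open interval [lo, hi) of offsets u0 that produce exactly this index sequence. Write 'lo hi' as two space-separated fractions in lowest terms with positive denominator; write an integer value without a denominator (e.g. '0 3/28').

7/72 1/9

C = [1/8, 5/24, 17/48, 13/24, 7/12, 31/48, 13/16, 23/24, 1]
j=0 picked index 0: u0 ∈ [0, 1/8)
j=1 picked index 2: u0 ∈ [7/72, 35/144)
j=2 picked index 2: u0 ∈ [-1/72, 19/144)
j=3 picked index 3: u0 ∈ [1/48, 5/24)
j=4 picked index 4: u0 ∈ [7/72, 5/36)
j=5 picked index 6: u0 ∈ [13/144, 37/144)
j=6 picked index 6: u0 ∈ [-1/48, 7/48)
j=7 picked index 7: u0 ∈ [5/144, 13/72)
j=8 picked index 8: u0 ∈ [5/72, 1/9)
intersection: [7/72, 1/9)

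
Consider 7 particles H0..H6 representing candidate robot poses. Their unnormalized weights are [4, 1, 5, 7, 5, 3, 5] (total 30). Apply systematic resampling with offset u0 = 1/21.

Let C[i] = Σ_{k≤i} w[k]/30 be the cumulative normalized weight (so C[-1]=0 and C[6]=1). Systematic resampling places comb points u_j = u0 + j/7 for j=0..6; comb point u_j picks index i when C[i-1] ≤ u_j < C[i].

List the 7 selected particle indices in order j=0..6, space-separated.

C = [2/15, 1/6, 1/3, 17/30, 11/15, 5/6, 1]
j=0: u_0=1/21 ∈ [0, 2/15) → index 0
j=1: u_1=4/21 ∈ [1/6, 1/3) → index 2
j=2: u_2=1/3 ∈ [1/3, 17/30) → index 3
j=3: u_3=10/21 ∈ [1/3, 17/30) → index 3
j=4: u_4=13/21 ∈ [17/30, 11/15) → index 4
j=5: u_5=16/21 ∈ [11/15, 5/6) → index 5
j=6: u_6=19/21 ∈ [5/6, 1) → index 6

0 2 3 3 4 5 6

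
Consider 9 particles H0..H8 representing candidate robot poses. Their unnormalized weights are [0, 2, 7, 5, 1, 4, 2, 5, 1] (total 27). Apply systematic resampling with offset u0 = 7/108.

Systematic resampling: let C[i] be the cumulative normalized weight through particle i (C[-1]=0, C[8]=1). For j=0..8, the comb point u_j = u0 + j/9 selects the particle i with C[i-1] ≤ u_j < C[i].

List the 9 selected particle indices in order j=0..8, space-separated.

1 2 2 3 3 5 6 7 7

C = [0, 2/27, 1/3, 14/27, 5/9, 19/27, 7/9, 26/27, 1]
j=0: u_0=7/108 ∈ [0, 2/27) → index 1
j=1: u_1=19/108 ∈ [2/27, 1/3) → index 2
j=2: u_2=31/108 ∈ [2/27, 1/3) → index 2
j=3: u_3=43/108 ∈ [1/3, 14/27) → index 3
j=4: u_4=55/108 ∈ [1/3, 14/27) → index 3
j=5: u_5=67/108 ∈ [5/9, 19/27) → index 5
j=6: u_6=79/108 ∈ [19/27, 7/9) → index 6
j=7: u_7=91/108 ∈ [7/9, 26/27) → index 7
j=8: u_8=103/108 ∈ [7/9, 26/27) → index 7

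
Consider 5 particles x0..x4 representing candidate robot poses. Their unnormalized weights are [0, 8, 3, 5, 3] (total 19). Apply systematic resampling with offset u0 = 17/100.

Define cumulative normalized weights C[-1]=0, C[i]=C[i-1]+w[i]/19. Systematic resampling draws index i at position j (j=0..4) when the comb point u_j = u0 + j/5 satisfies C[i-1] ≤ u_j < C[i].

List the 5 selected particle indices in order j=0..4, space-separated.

C = [0, 8/19, 11/19, 16/19, 1]
j=0: u_0=17/100 ∈ [0, 8/19) → index 1
j=1: u_1=37/100 ∈ [0, 8/19) → index 1
j=2: u_2=57/100 ∈ [8/19, 11/19) → index 2
j=3: u_3=77/100 ∈ [11/19, 16/19) → index 3
j=4: u_4=97/100 ∈ [16/19, 1) → index 4

1 1 2 3 4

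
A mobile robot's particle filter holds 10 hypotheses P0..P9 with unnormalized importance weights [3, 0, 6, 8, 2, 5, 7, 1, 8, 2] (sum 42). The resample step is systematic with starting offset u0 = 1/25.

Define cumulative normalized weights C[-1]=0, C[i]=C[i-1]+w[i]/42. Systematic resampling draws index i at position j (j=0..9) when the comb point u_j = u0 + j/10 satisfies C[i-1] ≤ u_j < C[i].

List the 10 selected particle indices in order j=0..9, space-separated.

0 2 3 3 4 5 6 7 8 8

C = [1/14, 1/14, 3/14, 17/42, 19/42, 4/7, 31/42, 16/21, 20/21, 1]
j=0: u_0=1/25 ∈ [0, 1/14) → index 0
j=1: u_1=7/50 ∈ [1/14, 3/14) → index 2
j=2: u_2=6/25 ∈ [3/14, 17/42) → index 3
j=3: u_3=17/50 ∈ [3/14, 17/42) → index 3
j=4: u_4=11/25 ∈ [17/42, 19/42) → index 4
j=5: u_5=27/50 ∈ [19/42, 4/7) → index 5
j=6: u_6=16/25 ∈ [4/7, 31/42) → index 6
j=7: u_7=37/50 ∈ [31/42, 16/21) → index 7
j=8: u_8=21/25 ∈ [16/21, 20/21) → index 8
j=9: u_9=47/50 ∈ [16/21, 20/21) → index 8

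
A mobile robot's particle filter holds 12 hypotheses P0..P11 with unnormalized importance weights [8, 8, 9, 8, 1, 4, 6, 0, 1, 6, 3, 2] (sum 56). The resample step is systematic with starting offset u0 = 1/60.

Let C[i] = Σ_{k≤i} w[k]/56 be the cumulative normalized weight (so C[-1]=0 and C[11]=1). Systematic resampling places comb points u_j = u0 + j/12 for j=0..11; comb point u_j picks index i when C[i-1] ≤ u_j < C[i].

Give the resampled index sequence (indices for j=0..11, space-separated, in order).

C = [1/7, 2/7, 25/56, 33/56, 17/28, 19/28, 11/14, 11/14, 45/56, 51/56, 27/28, 1]
j=0: u_0=1/60 ∈ [0, 1/7) → index 0
j=1: u_1=1/10 ∈ [0, 1/7) → index 0
j=2: u_2=11/60 ∈ [1/7, 2/7) → index 1
j=3: u_3=4/15 ∈ [1/7, 2/7) → index 1
j=4: u_4=7/20 ∈ [2/7, 25/56) → index 2
j=5: u_5=13/30 ∈ [2/7, 25/56) → index 2
j=6: u_6=31/60 ∈ [25/56, 33/56) → index 3
j=7: u_7=3/5 ∈ [33/56, 17/28) → index 4
j=8: u_8=41/60 ∈ [19/28, 11/14) → index 6
j=9: u_9=23/30 ∈ [19/28, 11/14) → index 6
j=10: u_10=17/20 ∈ [45/56, 51/56) → index 9
j=11: u_11=14/15 ∈ [51/56, 27/28) → index 10

0 0 1 1 2 2 3 4 6 6 9 10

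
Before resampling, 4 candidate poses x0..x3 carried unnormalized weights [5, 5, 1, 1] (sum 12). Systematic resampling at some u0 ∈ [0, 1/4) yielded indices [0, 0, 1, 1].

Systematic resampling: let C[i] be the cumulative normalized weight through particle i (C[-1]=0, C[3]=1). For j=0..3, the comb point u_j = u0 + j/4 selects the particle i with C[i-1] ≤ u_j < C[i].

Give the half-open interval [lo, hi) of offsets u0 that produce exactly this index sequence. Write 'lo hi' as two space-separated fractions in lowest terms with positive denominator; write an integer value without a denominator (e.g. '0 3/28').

C = [5/12, 5/6, 11/12, 1]
j=0 picked index 0: u0 ∈ [0, 5/12)
j=1 picked index 0: u0 ∈ [-1/4, 1/6)
j=2 picked index 1: u0 ∈ [-1/12, 1/3)
j=3 picked index 1: u0 ∈ [-1/3, 1/12)
intersection: [0, 1/12)

0 1/12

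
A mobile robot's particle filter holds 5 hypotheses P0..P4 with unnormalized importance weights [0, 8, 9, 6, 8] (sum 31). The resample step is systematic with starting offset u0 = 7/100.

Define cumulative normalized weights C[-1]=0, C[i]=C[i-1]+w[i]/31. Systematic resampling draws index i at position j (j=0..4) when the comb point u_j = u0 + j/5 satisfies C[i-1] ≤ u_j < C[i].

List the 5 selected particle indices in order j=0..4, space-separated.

C = [0, 8/31, 17/31, 23/31, 1]
j=0: u_0=7/100 ∈ [0, 8/31) → index 1
j=1: u_1=27/100 ∈ [8/31, 17/31) → index 2
j=2: u_2=47/100 ∈ [8/31, 17/31) → index 2
j=3: u_3=67/100 ∈ [17/31, 23/31) → index 3
j=4: u_4=87/100 ∈ [23/31, 1) → index 4

1 2 2 3 4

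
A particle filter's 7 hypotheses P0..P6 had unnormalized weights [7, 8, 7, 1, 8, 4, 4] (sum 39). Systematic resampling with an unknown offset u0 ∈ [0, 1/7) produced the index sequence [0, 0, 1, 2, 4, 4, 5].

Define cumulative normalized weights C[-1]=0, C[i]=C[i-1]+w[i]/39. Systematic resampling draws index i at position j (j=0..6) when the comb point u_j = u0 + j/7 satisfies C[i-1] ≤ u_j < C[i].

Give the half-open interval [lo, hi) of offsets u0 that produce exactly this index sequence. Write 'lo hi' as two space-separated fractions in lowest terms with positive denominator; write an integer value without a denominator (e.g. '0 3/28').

C = [7/39, 5/13, 22/39, 23/39, 31/39, 35/39, 1]
j=0 picked index 0: u0 ∈ [0, 7/39)
j=1 picked index 0: u0 ∈ [-1/7, 10/273)
j=2 picked index 1: u0 ∈ [-29/273, 9/91)
j=3 picked index 2: u0 ∈ [-4/91, 37/273)
j=4 picked index 4: u0 ∈ [5/273, 61/273)
j=5 picked index 4: u0 ∈ [-34/273, 22/273)
j=6 picked index 5: u0 ∈ [-17/273, 11/273)
intersection: [5/273, 10/273)

5/273 10/273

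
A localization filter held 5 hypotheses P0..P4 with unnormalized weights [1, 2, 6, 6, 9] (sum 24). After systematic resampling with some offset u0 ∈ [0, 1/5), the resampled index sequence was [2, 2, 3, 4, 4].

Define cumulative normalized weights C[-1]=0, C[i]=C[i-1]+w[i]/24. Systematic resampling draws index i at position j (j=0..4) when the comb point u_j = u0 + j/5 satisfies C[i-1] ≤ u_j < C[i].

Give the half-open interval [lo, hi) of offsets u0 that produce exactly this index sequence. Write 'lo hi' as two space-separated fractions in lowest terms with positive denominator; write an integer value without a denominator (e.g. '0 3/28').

1/8 7/40

C = [1/24, 1/8, 3/8, 5/8, 1]
j=0 picked index 2: u0 ∈ [1/8, 3/8)
j=1 picked index 2: u0 ∈ [-3/40, 7/40)
j=2 picked index 3: u0 ∈ [-1/40, 9/40)
j=3 picked index 4: u0 ∈ [1/40, 2/5)
j=4 picked index 4: u0 ∈ [-7/40, 1/5)
intersection: [1/8, 7/40)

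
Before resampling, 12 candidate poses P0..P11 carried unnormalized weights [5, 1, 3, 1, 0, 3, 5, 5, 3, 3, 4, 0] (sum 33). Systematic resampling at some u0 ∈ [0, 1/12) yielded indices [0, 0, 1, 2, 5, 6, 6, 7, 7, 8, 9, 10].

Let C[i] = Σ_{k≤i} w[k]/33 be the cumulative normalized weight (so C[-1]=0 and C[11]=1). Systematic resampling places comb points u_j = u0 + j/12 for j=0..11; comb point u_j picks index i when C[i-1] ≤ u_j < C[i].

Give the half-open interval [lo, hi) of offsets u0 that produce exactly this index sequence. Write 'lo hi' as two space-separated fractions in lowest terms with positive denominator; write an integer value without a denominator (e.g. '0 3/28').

0 1/66

C = [5/33, 2/11, 3/11, 10/33, 10/33, 13/33, 6/11, 23/33, 26/33, 29/33, 1, 1]
j=0 picked index 0: u0 ∈ [0, 5/33)
j=1 picked index 0: u0 ∈ [-1/12, 3/44)
j=2 picked index 1: u0 ∈ [-1/66, 1/66)
j=3 picked index 2: u0 ∈ [-3/44, 1/44)
j=4 picked index 5: u0 ∈ [-1/33, 2/33)
j=5 picked index 6: u0 ∈ [-1/44, 17/132)
j=6 picked index 6: u0 ∈ [-7/66, 1/22)
j=7 picked index 7: u0 ∈ [-5/132, 5/44)
j=8 picked index 7: u0 ∈ [-4/33, 1/33)
j=9 picked index 8: u0 ∈ [-7/132, 5/132)
j=10 picked index 9: u0 ∈ [-1/22, 1/22)
j=11 picked index 10: u0 ∈ [-5/132, 1/12)
intersection: [0, 1/66)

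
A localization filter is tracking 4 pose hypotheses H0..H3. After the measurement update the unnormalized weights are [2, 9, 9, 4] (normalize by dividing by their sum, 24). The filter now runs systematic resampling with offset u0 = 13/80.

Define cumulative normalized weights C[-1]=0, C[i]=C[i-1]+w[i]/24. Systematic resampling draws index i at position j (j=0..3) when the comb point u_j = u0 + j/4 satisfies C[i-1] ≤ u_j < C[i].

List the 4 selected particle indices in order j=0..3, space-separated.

C = [1/12, 11/24, 5/6, 1]
j=0: u_0=13/80 ∈ [1/12, 11/24) → index 1
j=1: u_1=33/80 ∈ [1/12, 11/24) → index 1
j=2: u_2=53/80 ∈ [11/24, 5/6) → index 2
j=3: u_3=73/80 ∈ [5/6, 1) → index 3

1 1 2 3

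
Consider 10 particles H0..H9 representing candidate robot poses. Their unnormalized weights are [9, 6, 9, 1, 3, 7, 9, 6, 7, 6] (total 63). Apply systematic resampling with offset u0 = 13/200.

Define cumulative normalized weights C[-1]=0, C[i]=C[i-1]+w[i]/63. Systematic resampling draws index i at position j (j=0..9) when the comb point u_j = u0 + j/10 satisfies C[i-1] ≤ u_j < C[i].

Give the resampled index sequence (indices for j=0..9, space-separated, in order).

C = [1/7, 5/21, 8/21, 25/63, 4/9, 5/9, 44/63, 50/63, 19/21, 1]
j=0: u_0=13/200 ∈ [0, 1/7) → index 0
j=1: u_1=33/200 ∈ [1/7, 5/21) → index 1
j=2: u_2=53/200 ∈ [5/21, 8/21) → index 2
j=3: u_3=73/200 ∈ [5/21, 8/21) → index 2
j=4: u_4=93/200 ∈ [4/9, 5/9) → index 5
j=5: u_5=113/200 ∈ [5/9, 44/63) → index 6
j=6: u_6=133/200 ∈ [5/9, 44/63) → index 6
j=7: u_7=153/200 ∈ [44/63, 50/63) → index 7
j=8: u_8=173/200 ∈ [50/63, 19/21) → index 8
j=9: u_9=193/200 ∈ [19/21, 1) → index 9

0 1 2 2 5 6 6 7 8 9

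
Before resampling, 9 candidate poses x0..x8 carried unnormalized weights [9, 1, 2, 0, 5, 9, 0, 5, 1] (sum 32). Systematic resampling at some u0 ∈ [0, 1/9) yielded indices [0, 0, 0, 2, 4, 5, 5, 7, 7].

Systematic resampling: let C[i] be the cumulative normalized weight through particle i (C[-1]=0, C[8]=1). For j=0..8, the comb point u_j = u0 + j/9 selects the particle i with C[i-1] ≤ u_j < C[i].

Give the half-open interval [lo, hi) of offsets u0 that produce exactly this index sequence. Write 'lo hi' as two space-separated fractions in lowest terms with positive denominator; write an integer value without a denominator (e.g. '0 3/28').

C = [9/32, 5/16, 3/8, 3/8, 17/32, 13/16, 13/16, 31/32, 1]
j=0 picked index 0: u0 ∈ [0, 9/32)
j=1 picked index 0: u0 ∈ [-1/9, 49/288)
j=2 picked index 0: u0 ∈ [-2/9, 17/288)
j=3 picked index 2: u0 ∈ [-1/48, 1/24)
j=4 picked index 4: u0 ∈ [-5/72, 25/288)
j=5 picked index 5: u0 ∈ [-7/288, 37/144)
j=6 picked index 5: u0 ∈ [-13/96, 7/48)
j=7 picked index 7: u0 ∈ [5/144, 55/288)
j=8 picked index 7: u0 ∈ [-11/144, 23/288)
intersection: [5/144, 1/24)

5/144 1/24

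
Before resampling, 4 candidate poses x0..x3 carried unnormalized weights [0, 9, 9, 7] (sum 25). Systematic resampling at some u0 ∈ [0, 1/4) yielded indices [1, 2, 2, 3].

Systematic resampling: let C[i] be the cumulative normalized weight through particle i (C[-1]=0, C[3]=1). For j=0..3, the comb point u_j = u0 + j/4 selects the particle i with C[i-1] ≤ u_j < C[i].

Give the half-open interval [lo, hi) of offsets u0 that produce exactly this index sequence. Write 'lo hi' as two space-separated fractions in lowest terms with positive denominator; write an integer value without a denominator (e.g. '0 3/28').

11/100 11/50

C = [0, 9/25, 18/25, 1]
j=0 picked index 1: u0 ∈ [0, 9/25)
j=1 picked index 2: u0 ∈ [11/100, 47/100)
j=2 picked index 2: u0 ∈ [-7/50, 11/50)
j=3 picked index 3: u0 ∈ [-3/100, 1/4)
intersection: [11/100, 11/50)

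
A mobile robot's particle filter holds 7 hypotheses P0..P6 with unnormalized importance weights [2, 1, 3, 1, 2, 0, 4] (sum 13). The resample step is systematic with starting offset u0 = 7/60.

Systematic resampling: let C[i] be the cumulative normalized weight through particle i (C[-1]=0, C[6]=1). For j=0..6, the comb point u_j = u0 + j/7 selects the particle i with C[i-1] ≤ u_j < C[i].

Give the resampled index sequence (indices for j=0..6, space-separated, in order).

C = [2/13, 3/13, 6/13, 7/13, 9/13, 9/13, 1]
j=0: u_0=7/60 ∈ [0, 2/13) → index 0
j=1: u_1=109/420 ∈ [3/13, 6/13) → index 2
j=2: u_2=169/420 ∈ [3/13, 6/13) → index 2
j=3: u_3=229/420 ∈ [7/13, 9/13) → index 4
j=4: u_4=289/420 ∈ [7/13, 9/13) → index 4
j=5: u_5=349/420 ∈ [9/13, 1) → index 6
j=6: u_6=409/420 ∈ [9/13, 1) → index 6

0 2 2 4 4 6 6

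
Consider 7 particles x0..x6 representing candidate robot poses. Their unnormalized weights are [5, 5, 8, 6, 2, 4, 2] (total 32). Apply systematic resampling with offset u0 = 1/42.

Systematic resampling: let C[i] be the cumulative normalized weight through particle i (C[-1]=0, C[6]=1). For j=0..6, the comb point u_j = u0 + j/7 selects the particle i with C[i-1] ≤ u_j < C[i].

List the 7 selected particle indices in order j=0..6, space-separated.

C = [5/32, 5/16, 9/16, 3/4, 13/16, 15/16, 1]
j=0: u_0=1/42 ∈ [0, 5/32) → index 0
j=1: u_1=1/6 ∈ [5/32, 5/16) → index 1
j=2: u_2=13/42 ∈ [5/32, 5/16) → index 1
j=3: u_3=19/42 ∈ [5/16, 9/16) → index 2
j=4: u_4=25/42 ∈ [9/16, 3/4) → index 3
j=5: u_5=31/42 ∈ [9/16, 3/4) → index 3
j=6: u_6=37/42 ∈ [13/16, 15/16) → index 5

0 1 1 2 3 3 5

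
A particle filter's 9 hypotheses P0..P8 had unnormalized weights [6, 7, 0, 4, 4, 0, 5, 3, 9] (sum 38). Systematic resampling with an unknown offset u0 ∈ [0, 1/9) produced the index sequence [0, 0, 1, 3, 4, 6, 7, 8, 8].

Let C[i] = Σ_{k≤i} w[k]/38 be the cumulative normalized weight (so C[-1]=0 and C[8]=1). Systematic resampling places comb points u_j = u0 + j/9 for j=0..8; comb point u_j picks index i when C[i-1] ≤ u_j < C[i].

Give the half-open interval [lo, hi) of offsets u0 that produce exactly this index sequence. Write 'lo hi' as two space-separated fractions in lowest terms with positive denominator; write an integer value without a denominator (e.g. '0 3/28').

1/57 8/171

C = [3/19, 13/38, 13/38, 17/38, 21/38, 21/38, 13/19, 29/38, 1]
j=0 picked index 0: u0 ∈ [0, 3/19)
j=1 picked index 0: u0 ∈ [-1/9, 8/171)
j=2 picked index 1: u0 ∈ [-11/171, 41/342)
j=3 picked index 3: u0 ∈ [1/114, 13/114)
j=4 picked index 4: u0 ∈ [1/342, 37/342)
j=5 picked index 6: u0 ∈ [-1/342, 22/171)
j=6 picked index 7: u0 ∈ [1/57, 11/114)
j=7 picked index 8: u0 ∈ [-5/342, 2/9)
j=8 picked index 8: u0 ∈ [-43/342, 1/9)
intersection: [1/57, 8/171)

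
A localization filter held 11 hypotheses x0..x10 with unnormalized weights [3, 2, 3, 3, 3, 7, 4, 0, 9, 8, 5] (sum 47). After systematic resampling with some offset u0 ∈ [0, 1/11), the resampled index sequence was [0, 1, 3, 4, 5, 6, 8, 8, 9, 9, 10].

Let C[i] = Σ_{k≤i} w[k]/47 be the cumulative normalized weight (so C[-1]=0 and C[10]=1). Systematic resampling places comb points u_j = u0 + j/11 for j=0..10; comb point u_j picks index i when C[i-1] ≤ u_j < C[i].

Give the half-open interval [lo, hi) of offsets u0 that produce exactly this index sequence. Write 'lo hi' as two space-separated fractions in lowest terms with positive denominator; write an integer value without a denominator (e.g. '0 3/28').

C = [3/47, 5/47, 8/47, 11/47, 14/47, 21/47, 25/47, 25/47, 34/47, 42/47, 1]
j=0 picked index 0: u0 ∈ [0, 3/47)
j=1 picked index 1: u0 ∈ [-14/517, 8/517)
j=2 picked index 3: u0 ∈ [-6/517, 27/517)
j=3 picked index 4: u0 ∈ [-20/517, 13/517)
j=4 picked index 5: u0 ∈ [-34/517, 43/517)
j=5 picked index 6: u0 ∈ [-4/517, 40/517)
j=6 picked index 8: u0 ∈ [-7/517, 92/517)
j=7 picked index 8: u0 ∈ [-54/517, 45/517)
j=8 picked index 9: u0 ∈ [-2/517, 86/517)
j=9 picked index 9: u0 ∈ [-49/517, 39/517)
j=10 picked index 10: u0 ∈ [-8/517, 1/11)
intersection: [0, 8/517)

0 8/517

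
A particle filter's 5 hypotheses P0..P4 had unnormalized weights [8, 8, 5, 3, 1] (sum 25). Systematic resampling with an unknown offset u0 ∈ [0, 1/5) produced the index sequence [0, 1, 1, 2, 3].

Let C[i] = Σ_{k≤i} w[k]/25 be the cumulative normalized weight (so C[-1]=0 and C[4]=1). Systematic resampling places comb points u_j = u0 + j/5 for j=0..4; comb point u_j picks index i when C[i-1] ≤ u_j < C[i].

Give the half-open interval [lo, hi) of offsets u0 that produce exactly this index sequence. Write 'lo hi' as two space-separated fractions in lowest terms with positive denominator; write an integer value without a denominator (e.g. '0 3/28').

C = [8/25, 16/25, 21/25, 24/25, 1]
j=0 picked index 0: u0 ∈ [0, 8/25)
j=1 picked index 1: u0 ∈ [3/25, 11/25)
j=2 picked index 1: u0 ∈ [-2/25, 6/25)
j=3 picked index 2: u0 ∈ [1/25, 6/25)
j=4 picked index 3: u0 ∈ [1/25, 4/25)
intersection: [3/25, 4/25)

3/25 4/25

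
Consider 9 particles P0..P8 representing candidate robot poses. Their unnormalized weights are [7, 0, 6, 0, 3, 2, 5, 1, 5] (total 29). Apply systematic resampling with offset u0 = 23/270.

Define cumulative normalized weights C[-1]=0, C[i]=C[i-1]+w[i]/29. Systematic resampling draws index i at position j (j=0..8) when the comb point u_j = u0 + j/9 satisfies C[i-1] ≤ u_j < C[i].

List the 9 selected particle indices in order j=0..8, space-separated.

0 0 2 2 4 6 6 8 8

C = [7/29, 7/29, 13/29, 13/29, 16/29, 18/29, 23/29, 24/29, 1]
j=0: u_0=23/270 ∈ [0, 7/29) → index 0
j=1: u_1=53/270 ∈ [0, 7/29) → index 0
j=2: u_2=83/270 ∈ [7/29, 13/29) → index 2
j=3: u_3=113/270 ∈ [7/29, 13/29) → index 2
j=4: u_4=143/270 ∈ [13/29, 16/29) → index 4
j=5: u_5=173/270 ∈ [18/29, 23/29) → index 6
j=6: u_6=203/270 ∈ [18/29, 23/29) → index 6
j=7: u_7=233/270 ∈ [24/29, 1) → index 8
j=8: u_8=263/270 ∈ [24/29, 1) → index 8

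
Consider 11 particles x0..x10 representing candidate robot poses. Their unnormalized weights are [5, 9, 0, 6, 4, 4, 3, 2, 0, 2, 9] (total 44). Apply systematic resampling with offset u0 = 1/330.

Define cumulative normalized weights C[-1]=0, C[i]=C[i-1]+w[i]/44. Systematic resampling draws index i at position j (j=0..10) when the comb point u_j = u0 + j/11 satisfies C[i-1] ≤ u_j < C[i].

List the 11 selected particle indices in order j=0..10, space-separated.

C = [5/44, 7/22, 7/22, 5/11, 6/11, 7/11, 31/44, 3/4, 3/4, 35/44, 1]
j=0: u_0=1/330 ∈ [0, 5/44) → index 0
j=1: u_1=31/330 ∈ [0, 5/44) → index 0
j=2: u_2=61/330 ∈ [5/44, 7/22) → index 1
j=3: u_3=91/330 ∈ [5/44, 7/22) → index 1
j=4: u_4=11/30 ∈ [7/22, 5/11) → index 3
j=5: u_5=151/330 ∈ [5/11, 6/11) → index 4
j=6: u_6=181/330 ∈ [6/11, 7/11) → index 5
j=7: u_7=211/330 ∈ [7/11, 31/44) → index 6
j=8: u_8=241/330 ∈ [31/44, 3/4) → index 7
j=9: u_9=271/330 ∈ [35/44, 1) → index 10
j=10: u_10=301/330 ∈ [35/44, 1) → index 10

0 0 1 1 3 4 5 6 7 10 10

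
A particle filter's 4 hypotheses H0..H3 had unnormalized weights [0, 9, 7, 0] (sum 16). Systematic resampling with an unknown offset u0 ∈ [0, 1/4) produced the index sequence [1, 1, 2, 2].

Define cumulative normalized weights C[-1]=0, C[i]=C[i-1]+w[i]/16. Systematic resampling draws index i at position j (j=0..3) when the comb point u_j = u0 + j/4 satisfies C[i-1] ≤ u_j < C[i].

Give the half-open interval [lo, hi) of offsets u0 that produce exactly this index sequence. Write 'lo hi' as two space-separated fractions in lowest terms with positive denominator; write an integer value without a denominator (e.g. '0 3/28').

1/16 1/4

C = [0, 9/16, 1, 1]
j=0 picked index 1: u0 ∈ [0, 9/16)
j=1 picked index 1: u0 ∈ [-1/4, 5/16)
j=2 picked index 2: u0 ∈ [1/16, 1/2)
j=3 picked index 2: u0 ∈ [-3/16, 1/4)
intersection: [1/16, 1/4)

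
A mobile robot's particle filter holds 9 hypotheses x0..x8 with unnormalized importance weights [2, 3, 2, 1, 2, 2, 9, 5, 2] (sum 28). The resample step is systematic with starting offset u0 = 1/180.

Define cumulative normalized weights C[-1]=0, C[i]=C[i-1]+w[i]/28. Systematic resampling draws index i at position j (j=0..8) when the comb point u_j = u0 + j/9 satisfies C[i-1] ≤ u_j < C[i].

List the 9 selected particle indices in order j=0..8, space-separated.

0 1 2 4 6 6 6 7 7

C = [1/14, 5/28, 1/4, 2/7, 5/14, 3/7, 3/4, 13/14, 1]
j=0: u_0=1/180 ∈ [0, 1/14) → index 0
j=1: u_1=7/60 ∈ [1/14, 5/28) → index 1
j=2: u_2=41/180 ∈ [5/28, 1/4) → index 2
j=3: u_3=61/180 ∈ [2/7, 5/14) → index 4
j=4: u_4=9/20 ∈ [3/7, 3/4) → index 6
j=5: u_5=101/180 ∈ [3/7, 3/4) → index 6
j=6: u_6=121/180 ∈ [3/7, 3/4) → index 6
j=7: u_7=47/60 ∈ [3/4, 13/14) → index 7
j=8: u_8=161/180 ∈ [3/4, 13/14) → index 7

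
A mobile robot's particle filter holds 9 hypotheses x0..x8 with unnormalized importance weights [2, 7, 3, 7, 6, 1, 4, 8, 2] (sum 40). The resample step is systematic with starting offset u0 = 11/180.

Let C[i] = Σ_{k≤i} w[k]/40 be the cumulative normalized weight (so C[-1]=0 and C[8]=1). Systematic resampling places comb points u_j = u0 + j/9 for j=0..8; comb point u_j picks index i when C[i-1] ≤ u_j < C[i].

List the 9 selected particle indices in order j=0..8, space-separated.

1 1 2 3 4 4 6 7 8

C = [1/20, 9/40, 3/10, 19/40, 5/8, 13/20, 3/4, 19/20, 1]
j=0: u_0=11/180 ∈ [1/20, 9/40) → index 1
j=1: u_1=31/180 ∈ [1/20, 9/40) → index 1
j=2: u_2=17/60 ∈ [9/40, 3/10) → index 2
j=3: u_3=71/180 ∈ [3/10, 19/40) → index 3
j=4: u_4=91/180 ∈ [19/40, 5/8) → index 4
j=5: u_5=37/60 ∈ [19/40, 5/8) → index 4
j=6: u_6=131/180 ∈ [13/20, 3/4) → index 6
j=7: u_7=151/180 ∈ [3/4, 19/20) → index 7
j=8: u_8=19/20 ∈ [19/20, 1) → index 8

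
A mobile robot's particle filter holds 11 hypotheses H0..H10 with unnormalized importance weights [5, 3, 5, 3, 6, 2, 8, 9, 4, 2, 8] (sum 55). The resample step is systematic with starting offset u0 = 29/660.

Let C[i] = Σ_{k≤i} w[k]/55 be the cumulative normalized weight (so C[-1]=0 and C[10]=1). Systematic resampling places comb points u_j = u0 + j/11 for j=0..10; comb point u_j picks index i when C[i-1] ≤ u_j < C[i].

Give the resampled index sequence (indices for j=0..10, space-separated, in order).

C = [1/11, 8/55, 13/55, 16/55, 2/5, 24/55, 32/55, 41/55, 9/11, 47/55, 1]
j=0: u_0=29/660 ∈ [0, 1/11) → index 0
j=1: u_1=89/660 ∈ [1/11, 8/55) → index 1
j=2: u_2=149/660 ∈ [8/55, 13/55) → index 2
j=3: u_3=19/60 ∈ [16/55, 2/5) → index 4
j=4: u_4=269/660 ∈ [2/5, 24/55) → index 5
j=5: u_5=329/660 ∈ [24/55, 32/55) → index 6
j=6: u_6=389/660 ∈ [32/55, 41/55) → index 7
j=7: u_7=449/660 ∈ [32/55, 41/55) → index 7
j=8: u_8=509/660 ∈ [41/55, 9/11) → index 8
j=9: u_9=569/660 ∈ [47/55, 1) → index 10
j=10: u_10=629/660 ∈ [47/55, 1) → index 10

0 1 2 4 5 6 7 7 8 10 10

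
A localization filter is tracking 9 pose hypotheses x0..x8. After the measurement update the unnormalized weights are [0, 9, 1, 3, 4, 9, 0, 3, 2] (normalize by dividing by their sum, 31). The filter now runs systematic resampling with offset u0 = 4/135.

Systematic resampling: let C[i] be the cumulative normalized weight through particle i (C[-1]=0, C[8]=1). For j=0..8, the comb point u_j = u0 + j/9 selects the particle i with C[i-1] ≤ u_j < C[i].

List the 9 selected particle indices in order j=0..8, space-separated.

1 1 1 3 4 5 5 5 7

C = [0, 9/31, 10/31, 13/31, 17/31, 26/31, 26/31, 29/31, 1]
j=0: u_0=4/135 ∈ [0, 9/31) → index 1
j=1: u_1=19/135 ∈ [0, 9/31) → index 1
j=2: u_2=34/135 ∈ [0, 9/31) → index 1
j=3: u_3=49/135 ∈ [10/31, 13/31) → index 3
j=4: u_4=64/135 ∈ [13/31, 17/31) → index 4
j=5: u_5=79/135 ∈ [17/31, 26/31) → index 5
j=6: u_6=94/135 ∈ [17/31, 26/31) → index 5
j=7: u_7=109/135 ∈ [17/31, 26/31) → index 5
j=8: u_8=124/135 ∈ [26/31, 29/31) → index 7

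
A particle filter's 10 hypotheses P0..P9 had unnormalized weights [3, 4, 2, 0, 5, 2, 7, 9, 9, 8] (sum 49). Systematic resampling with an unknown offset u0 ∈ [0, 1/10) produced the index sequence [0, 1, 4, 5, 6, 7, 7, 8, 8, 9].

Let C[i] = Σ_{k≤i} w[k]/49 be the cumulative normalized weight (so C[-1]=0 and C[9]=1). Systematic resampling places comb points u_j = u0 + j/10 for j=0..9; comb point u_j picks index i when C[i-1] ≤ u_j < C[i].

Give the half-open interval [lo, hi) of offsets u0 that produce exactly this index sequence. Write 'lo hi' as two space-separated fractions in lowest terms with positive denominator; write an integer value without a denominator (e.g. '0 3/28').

C = [3/49, 1/7, 9/49, 9/49, 2/7, 16/49, 23/49, 32/49, 41/49, 1]
j=0 picked index 0: u0 ∈ [0, 3/49)
j=1 picked index 1: u0 ∈ [-19/490, 3/70)
j=2 picked index 4: u0 ∈ [-4/245, 3/35)
j=3 picked index 5: u0 ∈ [-1/70, 13/490)
j=4 picked index 6: u0 ∈ [-18/245, 17/245)
j=5 picked index 7: u0 ∈ [-3/98, 15/98)
j=6 picked index 7: u0 ∈ [-32/245, 13/245)
j=7 picked index 8: u0 ∈ [-23/490, 67/490)
j=8 picked index 8: u0 ∈ [-36/245, 9/245)
j=9 picked index 9: u0 ∈ [-31/490, 1/10)
intersection: [0, 13/490)

0 13/490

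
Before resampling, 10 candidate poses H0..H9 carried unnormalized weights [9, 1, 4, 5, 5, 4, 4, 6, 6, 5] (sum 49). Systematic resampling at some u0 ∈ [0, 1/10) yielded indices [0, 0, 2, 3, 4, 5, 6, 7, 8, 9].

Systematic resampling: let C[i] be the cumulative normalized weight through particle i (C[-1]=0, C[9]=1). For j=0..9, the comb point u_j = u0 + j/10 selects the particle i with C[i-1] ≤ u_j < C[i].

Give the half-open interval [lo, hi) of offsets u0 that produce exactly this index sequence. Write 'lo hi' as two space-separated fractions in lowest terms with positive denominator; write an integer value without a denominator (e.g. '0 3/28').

1/245 13/245

C = [9/49, 10/49, 2/7, 19/49, 24/49, 4/7, 32/49, 38/49, 44/49, 1]
j=0 picked index 0: u0 ∈ [0, 9/49)
j=1 picked index 0: u0 ∈ [-1/10, 41/490)
j=2 picked index 2: u0 ∈ [1/245, 3/35)
j=3 picked index 3: u0 ∈ [-1/70, 43/490)
j=4 picked index 4: u0 ∈ [-3/245, 22/245)
j=5 picked index 5: u0 ∈ [-1/98, 1/14)
j=6 picked index 6: u0 ∈ [-1/35, 13/245)
j=7 picked index 7: u0 ∈ [-23/490, 37/490)
j=8 picked index 8: u0 ∈ [-6/245, 24/245)
j=9 picked index 9: u0 ∈ [-1/490, 1/10)
intersection: [1/245, 13/245)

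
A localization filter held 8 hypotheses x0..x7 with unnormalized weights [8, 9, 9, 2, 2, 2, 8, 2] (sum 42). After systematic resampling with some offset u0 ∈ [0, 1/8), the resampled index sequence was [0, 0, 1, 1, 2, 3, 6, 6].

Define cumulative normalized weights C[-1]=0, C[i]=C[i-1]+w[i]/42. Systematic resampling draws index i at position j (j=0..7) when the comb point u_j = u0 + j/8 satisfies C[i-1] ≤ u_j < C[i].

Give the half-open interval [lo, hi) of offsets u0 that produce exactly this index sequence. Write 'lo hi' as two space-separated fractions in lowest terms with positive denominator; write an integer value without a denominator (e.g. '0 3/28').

1/84 5/168

C = [4/21, 17/42, 13/21, 2/3, 5/7, 16/21, 20/21, 1]
j=0 picked index 0: u0 ∈ [0, 4/21)
j=1 picked index 0: u0 ∈ [-1/8, 11/168)
j=2 picked index 1: u0 ∈ [-5/84, 13/84)
j=3 picked index 1: u0 ∈ [-31/168, 5/168)
j=4 picked index 2: u0 ∈ [-2/21, 5/42)
j=5 picked index 3: u0 ∈ [-1/168, 1/24)
j=6 picked index 6: u0 ∈ [1/84, 17/84)
j=7 picked index 6: u0 ∈ [-19/168, 13/168)
intersection: [1/84, 5/168)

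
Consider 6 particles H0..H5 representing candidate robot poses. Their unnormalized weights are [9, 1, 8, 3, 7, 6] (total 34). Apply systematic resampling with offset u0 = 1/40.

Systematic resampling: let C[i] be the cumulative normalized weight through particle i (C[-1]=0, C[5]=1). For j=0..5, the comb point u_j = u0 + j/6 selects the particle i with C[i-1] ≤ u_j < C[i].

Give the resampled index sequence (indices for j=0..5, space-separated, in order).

C = [9/34, 5/17, 9/17, 21/34, 14/17, 1]
j=0: u_0=1/40 ∈ [0, 9/34) → index 0
j=1: u_1=23/120 ∈ [0, 9/34) → index 0
j=2: u_2=43/120 ∈ [5/17, 9/17) → index 2
j=3: u_3=21/40 ∈ [5/17, 9/17) → index 2
j=4: u_4=83/120 ∈ [21/34, 14/17) → index 4
j=5: u_5=103/120 ∈ [14/17, 1) → index 5

0 0 2 2 4 5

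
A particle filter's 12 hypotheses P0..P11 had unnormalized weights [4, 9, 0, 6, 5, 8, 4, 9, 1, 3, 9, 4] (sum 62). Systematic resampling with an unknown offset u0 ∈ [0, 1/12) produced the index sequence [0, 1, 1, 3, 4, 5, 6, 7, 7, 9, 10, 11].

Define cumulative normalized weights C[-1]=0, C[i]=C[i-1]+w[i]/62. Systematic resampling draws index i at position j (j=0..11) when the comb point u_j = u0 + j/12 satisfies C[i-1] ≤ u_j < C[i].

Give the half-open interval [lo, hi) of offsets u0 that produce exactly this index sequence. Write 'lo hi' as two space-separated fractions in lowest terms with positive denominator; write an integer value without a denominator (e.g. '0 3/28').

C = [2/31, 13/62, 13/62, 19/62, 12/31, 16/31, 18/31, 45/62, 23/31, 49/62, 29/31, 1]
j=0 picked index 0: u0 ∈ [0, 2/31)
j=1 picked index 1: u0 ∈ [-7/372, 47/372)
j=2 picked index 1: u0 ∈ [-19/186, 4/93)
j=3 picked index 3: u0 ∈ [-5/124, 7/124)
j=4 picked index 4: u0 ∈ [-5/186, 5/93)
j=5 picked index 5: u0 ∈ [-11/372, 37/372)
j=6 picked index 6: u0 ∈ [1/62, 5/62)
j=7 picked index 7: u0 ∈ [-1/372, 53/372)
j=8 picked index 7: u0 ∈ [-8/93, 11/186)
j=9 picked index 9: u0 ∈ [-1/124, 5/124)
j=10 picked index 10: u0 ∈ [-4/93, 19/186)
j=11 picked index 11: u0 ∈ [7/372, 1/12)
intersection: [7/372, 5/124)

7/372 5/124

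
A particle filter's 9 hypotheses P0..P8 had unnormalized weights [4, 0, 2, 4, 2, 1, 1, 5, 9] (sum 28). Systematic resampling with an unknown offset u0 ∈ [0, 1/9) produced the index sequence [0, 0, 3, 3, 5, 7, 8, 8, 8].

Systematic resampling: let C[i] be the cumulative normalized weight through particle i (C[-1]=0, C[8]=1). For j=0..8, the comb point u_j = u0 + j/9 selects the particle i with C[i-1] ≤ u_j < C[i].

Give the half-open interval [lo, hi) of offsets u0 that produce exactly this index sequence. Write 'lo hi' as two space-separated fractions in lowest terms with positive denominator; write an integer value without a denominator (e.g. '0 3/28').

C = [1/7, 1/7, 3/14, 5/14, 3/7, 13/28, 1/2, 19/28, 1]
j=0 picked index 0: u0 ∈ [0, 1/7)
j=1 picked index 0: u0 ∈ [-1/9, 2/63)
j=2 picked index 3: u0 ∈ [-1/126, 17/126)
j=3 picked index 3: u0 ∈ [-5/42, 1/42)
j=4 picked index 5: u0 ∈ [-1/63, 5/252)
j=5 picked index 7: u0 ∈ [-1/18, 31/252)
j=6 picked index 8: u0 ∈ [1/84, 1/3)
j=7 picked index 8: u0 ∈ [-25/252, 2/9)
j=8 picked index 8: u0 ∈ [-53/252, 1/9)
intersection: [1/84, 5/252)

1/84 5/252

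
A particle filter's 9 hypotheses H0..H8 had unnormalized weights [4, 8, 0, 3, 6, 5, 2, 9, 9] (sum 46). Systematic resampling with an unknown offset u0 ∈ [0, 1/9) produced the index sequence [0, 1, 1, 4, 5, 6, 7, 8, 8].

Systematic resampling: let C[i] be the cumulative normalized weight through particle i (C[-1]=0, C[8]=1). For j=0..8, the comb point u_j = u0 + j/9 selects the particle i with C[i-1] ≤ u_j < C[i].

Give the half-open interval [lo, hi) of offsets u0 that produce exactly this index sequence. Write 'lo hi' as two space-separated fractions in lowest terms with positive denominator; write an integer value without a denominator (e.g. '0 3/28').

C = [2/23, 6/23, 6/23, 15/46, 21/46, 13/23, 14/23, 37/46, 1]
j=0 picked index 0: u0 ∈ [0, 2/23)
j=1 picked index 1: u0 ∈ [-5/207, 31/207)
j=2 picked index 1: u0 ∈ [-28/207, 8/207)
j=3 picked index 4: u0 ∈ [-1/138, 17/138)
j=4 picked index 5: u0 ∈ [5/414, 25/207)
j=5 picked index 6: u0 ∈ [2/207, 11/207)
j=6 picked index 7: u0 ∈ [-4/69, 19/138)
j=7 picked index 8: u0 ∈ [11/414, 2/9)
j=8 picked index 8: u0 ∈ [-35/414, 1/9)
intersection: [11/414, 8/207)

11/414 8/207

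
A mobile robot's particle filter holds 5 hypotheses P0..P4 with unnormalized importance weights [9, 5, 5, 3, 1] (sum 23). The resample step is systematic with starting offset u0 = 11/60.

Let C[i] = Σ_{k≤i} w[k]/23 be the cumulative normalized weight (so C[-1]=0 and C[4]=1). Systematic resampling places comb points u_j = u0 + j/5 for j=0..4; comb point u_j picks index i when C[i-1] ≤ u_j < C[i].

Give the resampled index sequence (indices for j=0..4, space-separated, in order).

0 0 1 2 4

C = [9/23, 14/23, 19/23, 22/23, 1]
j=0: u_0=11/60 ∈ [0, 9/23) → index 0
j=1: u_1=23/60 ∈ [0, 9/23) → index 0
j=2: u_2=7/12 ∈ [9/23, 14/23) → index 1
j=3: u_3=47/60 ∈ [14/23, 19/23) → index 2
j=4: u_4=59/60 ∈ [22/23, 1) → index 4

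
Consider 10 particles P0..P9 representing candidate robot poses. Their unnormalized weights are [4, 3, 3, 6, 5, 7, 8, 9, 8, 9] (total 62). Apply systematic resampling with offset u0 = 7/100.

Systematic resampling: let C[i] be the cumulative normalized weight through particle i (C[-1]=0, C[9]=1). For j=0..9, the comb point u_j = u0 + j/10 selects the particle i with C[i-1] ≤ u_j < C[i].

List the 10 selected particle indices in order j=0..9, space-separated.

C = [2/31, 7/62, 5/31, 8/31, 21/62, 14/31, 18/31, 45/62, 53/62, 1]
j=0: u_0=7/100 ∈ [2/31, 7/62) → index 1
j=1: u_1=17/100 ∈ [5/31, 8/31) → index 3
j=2: u_2=27/100 ∈ [8/31, 21/62) → index 4
j=3: u_3=37/100 ∈ [21/62, 14/31) → index 5
j=4: u_4=47/100 ∈ [14/31, 18/31) → index 6
j=5: u_5=57/100 ∈ [14/31, 18/31) → index 6
j=6: u_6=67/100 ∈ [18/31, 45/62) → index 7
j=7: u_7=77/100 ∈ [45/62, 53/62) → index 8
j=8: u_8=87/100 ∈ [53/62, 1) → index 9
j=9: u_9=97/100 ∈ [53/62, 1) → index 9

1 3 4 5 6 6 7 8 9 9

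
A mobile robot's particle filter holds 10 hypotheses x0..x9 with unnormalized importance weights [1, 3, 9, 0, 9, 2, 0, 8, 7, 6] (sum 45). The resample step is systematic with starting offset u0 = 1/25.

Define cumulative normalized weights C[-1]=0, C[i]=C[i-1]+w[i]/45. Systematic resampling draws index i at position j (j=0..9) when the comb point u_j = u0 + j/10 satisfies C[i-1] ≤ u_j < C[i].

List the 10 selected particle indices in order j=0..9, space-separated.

1 2 2 4 4 7 7 8 8 9

C = [1/45, 4/45, 13/45, 13/45, 22/45, 8/15, 8/15, 32/45, 13/15, 1]
j=0: u_0=1/25 ∈ [1/45, 4/45) → index 1
j=1: u_1=7/50 ∈ [4/45, 13/45) → index 2
j=2: u_2=6/25 ∈ [4/45, 13/45) → index 2
j=3: u_3=17/50 ∈ [13/45, 22/45) → index 4
j=4: u_4=11/25 ∈ [13/45, 22/45) → index 4
j=5: u_5=27/50 ∈ [8/15, 32/45) → index 7
j=6: u_6=16/25 ∈ [8/15, 32/45) → index 7
j=7: u_7=37/50 ∈ [32/45, 13/15) → index 8
j=8: u_8=21/25 ∈ [32/45, 13/15) → index 8
j=9: u_9=47/50 ∈ [13/15, 1) → index 9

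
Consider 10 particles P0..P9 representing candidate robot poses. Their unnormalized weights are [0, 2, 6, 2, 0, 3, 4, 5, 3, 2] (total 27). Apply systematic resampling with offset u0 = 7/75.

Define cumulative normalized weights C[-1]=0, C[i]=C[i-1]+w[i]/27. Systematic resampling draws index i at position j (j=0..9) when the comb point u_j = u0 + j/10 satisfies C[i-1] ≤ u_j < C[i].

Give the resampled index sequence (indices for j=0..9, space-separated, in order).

C = [0, 2/27, 8/27, 10/27, 10/27, 13/27, 17/27, 22/27, 25/27, 1]
j=0: u_0=7/75 ∈ [2/27, 8/27) → index 2
j=1: u_1=29/150 ∈ [2/27, 8/27) → index 2
j=2: u_2=22/75 ∈ [2/27, 8/27) → index 2
j=3: u_3=59/150 ∈ [10/27, 13/27) → index 5
j=4: u_4=37/75 ∈ [13/27, 17/27) → index 6
j=5: u_5=89/150 ∈ [13/27, 17/27) → index 6
j=6: u_6=52/75 ∈ [17/27, 22/27) → index 7
j=7: u_7=119/150 ∈ [17/27, 22/27) → index 7
j=8: u_8=67/75 ∈ [22/27, 25/27) → index 8
j=9: u_9=149/150 ∈ [25/27, 1) → index 9

2 2 2 5 6 6 7 7 8 9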